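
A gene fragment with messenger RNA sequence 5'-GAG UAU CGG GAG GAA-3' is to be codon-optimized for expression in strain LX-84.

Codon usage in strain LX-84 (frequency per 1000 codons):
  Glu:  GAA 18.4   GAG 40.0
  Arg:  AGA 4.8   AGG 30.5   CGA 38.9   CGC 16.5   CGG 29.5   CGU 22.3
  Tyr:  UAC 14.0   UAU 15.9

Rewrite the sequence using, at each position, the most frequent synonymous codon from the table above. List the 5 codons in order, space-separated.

GAG UAU CGA GAG GAG

Codon 1 (Glu): best is GAG at 40.0.
Codon 2 (Tyr): best is UAU at 15.9.
Codon 3 (Arg): best is CGA at 38.9.
Codon 4 (Glu): best is GAG at 40.0.
Codon 5 (Glu): best is GAG at 40.0.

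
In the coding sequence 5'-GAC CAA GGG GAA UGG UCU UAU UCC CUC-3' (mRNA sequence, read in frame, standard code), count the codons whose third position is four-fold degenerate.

4

Codon 1 GAC (Asp): third position 2-fold.
Codon 2 CAA (Gln): third position 2-fold.
Codon 3 GGG (Gly): third position 4-fold.
Codon 4 GAA (Glu): third position 2-fold.
Codon 5 UGG (Trp): third position 1-fold.
Codon 6 UCU (Ser): third position 4-fold.
Codon 7 UAU (Tyr): third position 2-fold.
Codon 8 UCC (Ser): third position 4-fold.
Codon 9 CUC (Leu): third position 4-fold.
Four-fold degenerate third positions: 4.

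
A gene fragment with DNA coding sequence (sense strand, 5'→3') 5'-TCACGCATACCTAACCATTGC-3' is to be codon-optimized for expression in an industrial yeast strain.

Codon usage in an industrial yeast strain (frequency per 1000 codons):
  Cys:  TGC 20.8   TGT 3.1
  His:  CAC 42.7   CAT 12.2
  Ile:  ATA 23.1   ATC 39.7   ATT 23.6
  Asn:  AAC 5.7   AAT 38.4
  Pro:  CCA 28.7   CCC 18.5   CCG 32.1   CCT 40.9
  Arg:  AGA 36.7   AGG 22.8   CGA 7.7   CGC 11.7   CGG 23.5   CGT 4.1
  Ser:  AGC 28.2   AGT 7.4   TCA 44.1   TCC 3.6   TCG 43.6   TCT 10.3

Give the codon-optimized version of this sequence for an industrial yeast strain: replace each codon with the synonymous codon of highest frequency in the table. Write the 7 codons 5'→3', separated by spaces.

TCA AGA ATC CCT AAT CAC TGC

Codon 1 (Ser): best is TCA at 44.1.
Codon 2 (Arg): best is AGA at 36.7.
Codon 3 (Ile): best is ATC at 39.7.
Codon 4 (Pro): best is CCT at 40.9.
Codon 5 (Asn): best is AAT at 38.4.
Codon 6 (His): best is CAC at 42.7.
Codon 7 (Cys): best is TGC at 20.8.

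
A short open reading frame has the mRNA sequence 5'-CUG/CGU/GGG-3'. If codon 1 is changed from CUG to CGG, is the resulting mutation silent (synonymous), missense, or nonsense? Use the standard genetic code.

Position 2 falls in codon 1: CUG → Leu.
After the substitution the codon is CGG → Arg.
Leu ≠ Arg, so this is a missense mutation.

missense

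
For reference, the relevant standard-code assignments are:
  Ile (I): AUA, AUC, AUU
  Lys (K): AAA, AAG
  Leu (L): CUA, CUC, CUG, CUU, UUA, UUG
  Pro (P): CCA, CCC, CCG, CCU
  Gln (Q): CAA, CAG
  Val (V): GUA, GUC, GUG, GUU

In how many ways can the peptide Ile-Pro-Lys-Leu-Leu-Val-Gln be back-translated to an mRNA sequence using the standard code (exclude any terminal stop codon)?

Ile: 3 codons.
Pro: 4 codons.
Lys: 2 codons.
Leu: 6 codons.
Leu: 6 codons.
Val: 4 codons.
Gln: 2 codons.
3 × 4 × 2 × 6 × 6 × 4 × 2 = 6912.

6912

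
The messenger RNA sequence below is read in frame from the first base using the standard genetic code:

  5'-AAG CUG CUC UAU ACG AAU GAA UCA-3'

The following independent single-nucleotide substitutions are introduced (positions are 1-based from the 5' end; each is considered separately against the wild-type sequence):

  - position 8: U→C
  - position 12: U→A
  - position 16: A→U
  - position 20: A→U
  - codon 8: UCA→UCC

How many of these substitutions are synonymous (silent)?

Codon 3: CUC (Leu) → CCC (Pro) — missense.
Codon 4: UAU (Tyr) → UAA (Stop) — nonsense.
Codon 6: AAU (Asn) → UAU (Tyr) — missense.
Codon 7: GAA (Glu) → GUA (Val) — missense.
Codon 8: UCA (Ser) → UCC (Ser) — synonymous.
Synonymous: 1 of 5.

1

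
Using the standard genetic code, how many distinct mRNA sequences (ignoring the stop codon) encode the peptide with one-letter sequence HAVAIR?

2304

His: 2 codons.
Ala: 4 codons.
Val: 4 codons.
Ala: 4 codons.
Ile: 3 codons.
Arg: 6 codons.
2 × 4 × 4 × 4 × 3 × 6 = 2304.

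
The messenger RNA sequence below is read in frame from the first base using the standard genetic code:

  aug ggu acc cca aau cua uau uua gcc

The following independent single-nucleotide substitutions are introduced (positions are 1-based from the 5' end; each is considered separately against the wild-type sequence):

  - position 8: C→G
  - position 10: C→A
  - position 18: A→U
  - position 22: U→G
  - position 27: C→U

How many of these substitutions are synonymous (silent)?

Codon 3: ACC (Thr) → AGC (Ser) — missense.
Codon 4: CCA (Pro) → ACA (Thr) — missense.
Codon 6: CUA (Leu) → CUU (Leu) — synonymous.
Codon 8: UUA (Leu) → GUA (Val) — missense.
Codon 9: GCC (Ala) → GCU (Ala) — synonymous.
Synonymous: 2 of 5.

2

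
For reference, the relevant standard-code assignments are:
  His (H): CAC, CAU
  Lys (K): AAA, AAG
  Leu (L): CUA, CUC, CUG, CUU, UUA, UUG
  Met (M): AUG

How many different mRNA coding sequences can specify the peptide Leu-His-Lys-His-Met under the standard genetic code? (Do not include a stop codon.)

Leu: 6 codons.
His: 2 codons.
Lys: 2 codons.
His: 2 codons.
Met: 1 codon.
6 × 2 × 2 × 2 × 1 = 48.

48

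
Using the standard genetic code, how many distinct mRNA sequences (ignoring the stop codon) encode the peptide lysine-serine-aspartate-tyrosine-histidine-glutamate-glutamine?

384

Lys: 2 codons.
Ser: 6 codons.
Asp: 2 codons.
Tyr: 2 codons.
His: 2 codons.
Glu: 2 codons.
Gln: 2 codons.
2 × 6 × 2 × 2 × 2 × 2 × 2 = 384.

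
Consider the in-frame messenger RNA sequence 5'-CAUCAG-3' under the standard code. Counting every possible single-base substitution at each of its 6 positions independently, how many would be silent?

2

Codon 1 (CAU, His): 1 synonymous substitution.
Codon 2 (CAG, Gln): 1 synonymous substitution.
Total: 1 + 1 = 2.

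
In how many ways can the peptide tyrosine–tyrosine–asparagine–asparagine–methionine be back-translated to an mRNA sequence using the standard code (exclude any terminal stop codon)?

Tyr: 2 codons.
Tyr: 2 codons.
Asn: 2 codons.
Asn: 2 codons.
Met: 1 codon.
2 × 2 × 2 × 2 × 1 = 16.

16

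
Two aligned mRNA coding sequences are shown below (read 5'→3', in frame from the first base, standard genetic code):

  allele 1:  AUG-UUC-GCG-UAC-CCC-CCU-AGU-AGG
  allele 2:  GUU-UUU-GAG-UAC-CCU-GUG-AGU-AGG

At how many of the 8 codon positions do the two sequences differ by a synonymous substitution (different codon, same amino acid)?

2

Codon 1: AUG Met / GUU Val — nonsynonymous.
Codon 2: UUC Phe / UUU Phe — synonymous.
Codon 3: GCG Ala / GAG Glu — nonsynonymous.
Codon 4: UAC Tyr / UAC Tyr — identical.
Codon 5: CCC Pro / CCU Pro — synonymous.
Codon 6: CCU Pro / GUG Val — nonsynonymous.
Codon 7: AGU Ser / AGU Ser — identical.
Codon 8: AGG Arg / AGG Arg — identical.
Synonymous differences: 2.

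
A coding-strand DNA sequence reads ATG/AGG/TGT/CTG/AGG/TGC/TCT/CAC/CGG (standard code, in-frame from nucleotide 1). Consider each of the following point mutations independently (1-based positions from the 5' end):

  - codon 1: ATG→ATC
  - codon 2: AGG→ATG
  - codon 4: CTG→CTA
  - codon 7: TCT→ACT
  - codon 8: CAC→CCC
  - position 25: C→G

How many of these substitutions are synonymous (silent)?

1

Codon 1: ATG (Met) → ATC (Ile) — missense.
Codon 2: AGG (Arg) → ATG (Met) — missense.
Codon 4: CTG (Leu) → CTA (Leu) — synonymous.
Codon 7: TCT (Ser) → ACT (Thr) — missense.
Codon 8: CAC (His) → CCC (Pro) — missense.
Codon 9: CGG (Arg) → GGG (Gly) — missense.
Synonymous: 1 of 6.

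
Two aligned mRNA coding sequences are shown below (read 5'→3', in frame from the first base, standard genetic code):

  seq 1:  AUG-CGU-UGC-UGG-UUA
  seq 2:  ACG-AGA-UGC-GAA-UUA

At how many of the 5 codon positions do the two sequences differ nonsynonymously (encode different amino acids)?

Codon 1: AUG Met / ACG Thr — nonsynonymous.
Codon 2: CGU Arg / AGA Arg — synonymous.
Codon 3: UGC Cys / UGC Cys — identical.
Codon 4: UGG Trp / GAA Glu — nonsynonymous.
Codon 5: UUA Leu / UUA Leu — identical.
Nonsynonymous differences: 2.

2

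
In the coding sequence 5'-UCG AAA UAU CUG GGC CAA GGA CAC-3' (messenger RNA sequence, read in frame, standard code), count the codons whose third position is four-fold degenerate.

Codon 1 UCG (Ser): third position 4-fold.
Codon 2 AAA (Lys): third position 2-fold.
Codon 3 UAU (Tyr): third position 2-fold.
Codon 4 CUG (Leu): third position 4-fold.
Codon 5 GGC (Gly): third position 4-fold.
Codon 6 CAA (Gln): third position 2-fold.
Codon 7 GGA (Gly): third position 4-fold.
Codon 8 CAC (His): third position 2-fold.
Four-fold degenerate third positions: 4.

4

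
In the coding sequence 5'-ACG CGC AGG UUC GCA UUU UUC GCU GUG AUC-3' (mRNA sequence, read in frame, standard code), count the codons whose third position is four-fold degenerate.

Codon 1 ACG (Thr): third position 4-fold.
Codon 2 CGC (Arg): third position 4-fold.
Codon 3 AGG (Arg): third position 2-fold.
Codon 4 UUC (Phe): third position 2-fold.
Codon 5 GCA (Ala): third position 4-fold.
Codon 6 UUU (Phe): third position 2-fold.
Codon 7 UUC (Phe): third position 2-fold.
Codon 8 GCU (Ala): third position 4-fold.
Codon 9 GUG (Val): third position 4-fold.
Codon 10 AUC (Ile): third position 3-fold.
Four-fold degenerate third positions: 5.

5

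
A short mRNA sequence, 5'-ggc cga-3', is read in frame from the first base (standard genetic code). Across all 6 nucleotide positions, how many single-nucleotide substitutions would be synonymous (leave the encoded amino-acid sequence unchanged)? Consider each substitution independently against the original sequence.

Codon 1 (GGC, Gly): 3 synonymous substitutions.
Codon 2 (CGA, Arg): 4 synonymous substitutions.
Total: 3 + 4 = 7.

7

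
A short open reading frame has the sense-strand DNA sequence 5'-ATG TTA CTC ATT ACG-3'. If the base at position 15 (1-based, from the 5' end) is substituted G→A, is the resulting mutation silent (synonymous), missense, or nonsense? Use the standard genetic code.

silent

Position 15 falls in codon 5: ACG → Thr.
After the substitution the codon is ACA → Thr.
Both encode Thr, so the change is synonymous.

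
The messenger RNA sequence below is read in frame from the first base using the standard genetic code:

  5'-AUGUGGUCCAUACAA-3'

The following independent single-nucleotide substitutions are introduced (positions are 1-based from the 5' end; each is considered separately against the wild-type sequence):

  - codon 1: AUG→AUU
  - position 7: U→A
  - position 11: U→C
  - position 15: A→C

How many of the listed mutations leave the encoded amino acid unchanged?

Codon 1: AUG (Met) → AUU (Ile) — missense.
Codon 3: UCC (Ser) → ACC (Thr) — missense.
Codon 4: AUA (Ile) → ACA (Thr) — missense.
Codon 5: CAA (Gln) → CAC (His) — missense.
Synonymous: 0 of 4.

0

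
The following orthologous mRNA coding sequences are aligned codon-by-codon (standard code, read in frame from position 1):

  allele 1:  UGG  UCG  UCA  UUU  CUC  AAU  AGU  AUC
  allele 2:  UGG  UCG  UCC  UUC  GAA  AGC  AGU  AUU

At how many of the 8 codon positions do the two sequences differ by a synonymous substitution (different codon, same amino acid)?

Codon 1: UGG Trp / UGG Trp — identical.
Codon 2: UCG Ser / UCG Ser — identical.
Codon 3: UCA Ser / UCC Ser — synonymous.
Codon 4: UUU Phe / UUC Phe — synonymous.
Codon 5: CUC Leu / GAA Glu — nonsynonymous.
Codon 6: AAU Asn / AGC Ser — nonsynonymous.
Codon 7: AGU Ser / AGU Ser — identical.
Codon 8: AUC Ile / AUU Ile — synonymous.
Synonymous differences: 3.

3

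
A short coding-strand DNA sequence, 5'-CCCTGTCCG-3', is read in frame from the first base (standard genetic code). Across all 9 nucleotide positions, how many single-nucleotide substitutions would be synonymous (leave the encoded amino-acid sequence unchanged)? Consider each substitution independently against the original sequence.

Codon 1 (CCC, Pro): 3 synonymous substitutions.
Codon 2 (TGT, Cys): 1 synonymous substitution.
Codon 3 (CCG, Pro): 3 synonymous substitutions.
Total: 3 + 1 + 3 = 7.

7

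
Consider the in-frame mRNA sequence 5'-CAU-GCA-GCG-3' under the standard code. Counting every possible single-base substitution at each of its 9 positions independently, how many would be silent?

7

Codon 1 (CAU, His): 1 synonymous substitution.
Codon 2 (GCA, Ala): 3 synonymous substitutions.
Codon 3 (GCG, Ala): 3 synonymous substitutions.
Total: 1 + 3 + 3 = 7.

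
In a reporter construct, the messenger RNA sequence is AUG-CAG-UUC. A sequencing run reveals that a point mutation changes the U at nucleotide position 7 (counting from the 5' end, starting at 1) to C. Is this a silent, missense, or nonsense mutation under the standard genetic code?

Position 7 falls in codon 3: UUC → Phe.
After the substitution the codon is CUC → Leu.
Phe ≠ Leu, so this is a missense mutation.

missense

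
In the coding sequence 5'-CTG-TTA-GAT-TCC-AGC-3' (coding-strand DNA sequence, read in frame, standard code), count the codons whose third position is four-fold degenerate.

2

Codon 1 CTG (Leu): third position 4-fold.
Codon 2 TTA (Leu): third position 2-fold.
Codon 3 GAT (Asp): third position 2-fold.
Codon 4 TCC (Ser): third position 4-fold.
Codon 5 AGC (Ser): third position 2-fold.
Four-fold degenerate third positions: 2.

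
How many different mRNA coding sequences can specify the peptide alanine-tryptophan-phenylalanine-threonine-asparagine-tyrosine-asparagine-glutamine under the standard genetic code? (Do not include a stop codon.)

512

Ala: 4 codons.
Trp: 1 codon.
Phe: 2 codons.
Thr: 4 codons.
Asn: 2 codons.
Tyr: 2 codons.
Asn: 2 codons.
Gln: 2 codons.
4 × 1 × 2 × 4 × 2 × 2 × 2 × 2 = 512.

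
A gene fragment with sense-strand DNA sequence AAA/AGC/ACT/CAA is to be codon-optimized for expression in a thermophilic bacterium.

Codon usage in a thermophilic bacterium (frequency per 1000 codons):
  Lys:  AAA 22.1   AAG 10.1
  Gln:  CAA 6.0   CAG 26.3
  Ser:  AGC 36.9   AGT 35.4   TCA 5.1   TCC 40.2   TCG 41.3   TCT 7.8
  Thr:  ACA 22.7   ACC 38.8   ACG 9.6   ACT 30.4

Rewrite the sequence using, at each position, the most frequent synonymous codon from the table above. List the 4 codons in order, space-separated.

Codon 1 (Lys): best is AAA at 22.1.
Codon 2 (Ser): best is TCG at 41.3.
Codon 3 (Thr): best is ACC at 38.8.
Codon 4 (Gln): best is CAG at 26.3.

AAA TCG ACC CAG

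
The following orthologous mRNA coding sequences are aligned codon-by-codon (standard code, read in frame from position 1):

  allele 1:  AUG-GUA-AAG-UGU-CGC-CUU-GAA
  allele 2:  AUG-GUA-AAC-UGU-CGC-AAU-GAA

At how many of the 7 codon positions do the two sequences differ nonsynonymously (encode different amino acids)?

Codon 1: AUG Met / AUG Met — identical.
Codon 2: GUA Val / GUA Val — identical.
Codon 3: AAG Lys / AAC Asn — nonsynonymous.
Codon 4: UGU Cys / UGU Cys — identical.
Codon 5: CGC Arg / CGC Arg — identical.
Codon 6: CUU Leu / AAU Asn — nonsynonymous.
Codon 7: GAA Glu / GAA Glu — identical.
Nonsynonymous differences: 2.

2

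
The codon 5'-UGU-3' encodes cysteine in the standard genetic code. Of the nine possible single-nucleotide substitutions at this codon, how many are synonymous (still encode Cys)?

1

Position 1: none → 0 synonymous.
Position 2: none → 0 synonymous.
Position 3: UGC → 1 synonymous.
Total: 0 + 0 + 1 = 1.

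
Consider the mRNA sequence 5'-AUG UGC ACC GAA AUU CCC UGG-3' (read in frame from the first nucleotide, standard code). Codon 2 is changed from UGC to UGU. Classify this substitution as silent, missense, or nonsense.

silent

Position 6 falls in codon 2: UGC → Cys.
After the substitution the codon is UGU → Cys.
Both encode Cys, so the change is synonymous.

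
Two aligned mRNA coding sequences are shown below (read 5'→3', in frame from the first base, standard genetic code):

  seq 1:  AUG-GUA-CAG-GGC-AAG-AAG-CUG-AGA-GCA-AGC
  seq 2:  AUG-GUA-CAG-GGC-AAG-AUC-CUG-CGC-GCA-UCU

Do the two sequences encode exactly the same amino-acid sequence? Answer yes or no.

no

Codon 1: AUG Met / AUG Met — identical.
Codon 2: GUA Val / GUA Val — identical.
Codon 3: CAG Gln / CAG Gln — identical.
Codon 4: GGC Gly / GGC Gly — identical.
Codon 5: AAG Lys / AAG Lys — identical.
Codon 6: AAG Lys / AUC Ile — nonsynonymous.
Codon 7: CUG Leu / CUG Leu — identical.
Codon 8: AGA Arg / CGC Arg — synonymous.
Codon 9: GCA Ala / GCA Ala — identical.
Codon 10: AGC Ser / UCU Ser — synonymous.
Nonsynonymous differences: 1 → different protein.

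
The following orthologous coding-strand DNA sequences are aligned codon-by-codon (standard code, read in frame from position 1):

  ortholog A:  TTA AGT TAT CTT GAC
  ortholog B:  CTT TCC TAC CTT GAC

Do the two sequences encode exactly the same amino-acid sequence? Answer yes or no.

Codon 1: TTA Leu / CTT Leu — synonymous.
Codon 2: AGT Ser / TCC Ser — synonymous.
Codon 3: TAT Tyr / TAC Tyr — synonymous.
Codon 4: CTT Leu / CTT Leu — identical.
Codon 5: GAC Asp / GAC Asp — identical.
Nonsynonymous differences: 0 → same protein.

yes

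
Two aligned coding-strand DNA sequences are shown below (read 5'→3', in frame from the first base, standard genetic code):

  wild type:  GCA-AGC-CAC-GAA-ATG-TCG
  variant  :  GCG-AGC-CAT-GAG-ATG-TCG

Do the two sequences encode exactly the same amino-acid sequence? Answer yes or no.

yes

Codon 1: GCA Ala / GCG Ala — synonymous.
Codon 2: AGC Ser / AGC Ser — identical.
Codon 3: CAC His / CAT His — synonymous.
Codon 4: GAA Glu / GAG Glu — synonymous.
Codon 5: ATG Met / ATG Met — identical.
Codon 6: TCG Ser / TCG Ser — identical.
Nonsynonymous differences: 0 → same protein.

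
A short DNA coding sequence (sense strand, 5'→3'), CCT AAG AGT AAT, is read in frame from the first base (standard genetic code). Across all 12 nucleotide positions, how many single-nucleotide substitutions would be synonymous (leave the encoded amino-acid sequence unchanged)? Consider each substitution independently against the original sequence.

Codon 1 (CCT, Pro): 3 synonymous substitutions.
Codon 2 (AAG, Lys): 1 synonymous substitution.
Codon 3 (AGT, Ser): 1 synonymous substitution.
Codon 4 (AAT, Asn): 1 synonymous substitution.
Total: 3 + 1 + 1 + 1 = 6.

6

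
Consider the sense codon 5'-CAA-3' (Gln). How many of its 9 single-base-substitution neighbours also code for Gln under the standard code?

Position 1: none → 0 synonymous.
Position 2: none → 0 synonymous.
Position 3: CAG → 1 synonymous.
Total: 0 + 0 + 1 = 1.

1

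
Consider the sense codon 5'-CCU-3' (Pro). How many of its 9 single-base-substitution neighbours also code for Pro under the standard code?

3

Position 1: none → 0 synonymous.
Position 2: none → 0 synonymous.
Position 3: CCC, CCA, CCG → 3 synonymous.
Total: 0 + 0 + 3 = 3.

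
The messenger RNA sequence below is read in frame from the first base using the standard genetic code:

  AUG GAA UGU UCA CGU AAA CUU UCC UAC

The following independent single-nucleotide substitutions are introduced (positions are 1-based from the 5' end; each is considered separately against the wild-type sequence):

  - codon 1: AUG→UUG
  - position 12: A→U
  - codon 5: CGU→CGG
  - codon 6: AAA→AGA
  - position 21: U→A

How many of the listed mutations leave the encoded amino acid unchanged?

3

Codon 1: AUG (Met) → UUG (Leu) — missense.
Codon 4: UCA (Ser) → UCU (Ser) — synonymous.
Codon 5: CGU (Arg) → CGG (Arg) — synonymous.
Codon 6: AAA (Lys) → AGA (Arg) — missense.
Codon 7: CUU (Leu) → CUA (Leu) — synonymous.
Synonymous: 3 of 5.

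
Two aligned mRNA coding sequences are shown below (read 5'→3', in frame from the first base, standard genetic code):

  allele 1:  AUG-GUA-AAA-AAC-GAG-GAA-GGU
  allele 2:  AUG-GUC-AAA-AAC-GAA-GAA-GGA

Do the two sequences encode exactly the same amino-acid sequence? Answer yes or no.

Codon 1: AUG Met / AUG Met — identical.
Codon 2: GUA Val / GUC Val — synonymous.
Codon 3: AAA Lys / AAA Lys — identical.
Codon 4: AAC Asn / AAC Asn — identical.
Codon 5: GAG Glu / GAA Glu — synonymous.
Codon 6: GAA Glu / GAA Glu — identical.
Codon 7: GGU Gly / GGA Gly — synonymous.
Nonsynonymous differences: 0 → same protein.

yes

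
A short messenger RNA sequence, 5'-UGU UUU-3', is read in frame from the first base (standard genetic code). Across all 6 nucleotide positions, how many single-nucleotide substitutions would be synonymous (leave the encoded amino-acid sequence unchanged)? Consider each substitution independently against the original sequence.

Codon 1 (UGU, Cys): 1 synonymous substitution.
Codon 2 (UUU, Phe): 1 synonymous substitution.
Total: 1 + 1 = 2.

2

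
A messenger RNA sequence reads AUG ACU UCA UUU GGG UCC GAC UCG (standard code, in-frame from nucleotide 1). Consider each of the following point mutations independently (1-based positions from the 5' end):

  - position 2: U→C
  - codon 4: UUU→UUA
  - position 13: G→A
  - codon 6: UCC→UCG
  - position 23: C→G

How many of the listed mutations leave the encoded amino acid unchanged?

Codon 1: AUG (Met) → ACG (Thr) — missense.
Codon 4: UUU (Phe) → UUA (Leu) — missense.
Codon 5: GGG (Gly) → AGG (Arg) — missense.
Codon 6: UCC (Ser) → UCG (Ser) — synonymous.
Codon 8: UCG (Ser) → UGG (Trp) — missense.
Synonymous: 1 of 5.

1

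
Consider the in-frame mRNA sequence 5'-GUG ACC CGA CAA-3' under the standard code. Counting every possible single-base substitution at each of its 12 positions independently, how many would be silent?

11

Codon 1 (GUG, Val): 3 synonymous substitutions.
Codon 2 (ACC, Thr): 3 synonymous substitutions.
Codon 3 (CGA, Arg): 4 synonymous substitutions.
Codon 4 (CAA, Gln): 1 synonymous substitution.
Total: 3 + 3 + 4 + 1 = 11.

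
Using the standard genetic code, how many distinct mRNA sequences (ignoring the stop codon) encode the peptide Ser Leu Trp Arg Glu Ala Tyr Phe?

Ser: 6 codons.
Leu: 6 codons.
Trp: 1 codon.
Arg: 6 codons.
Glu: 2 codons.
Ala: 4 codons.
Tyr: 2 codons.
Phe: 2 codons.
6 × 6 × 1 × 6 × 2 × 4 × 2 × 2 = 6912.

6912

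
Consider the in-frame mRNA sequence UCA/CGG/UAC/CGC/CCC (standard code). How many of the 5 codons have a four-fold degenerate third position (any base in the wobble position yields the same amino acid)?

4

Codon 1 UCA (Ser): third position 4-fold.
Codon 2 CGG (Arg): third position 4-fold.
Codon 3 UAC (Tyr): third position 2-fold.
Codon 4 CGC (Arg): third position 4-fold.
Codon 5 CCC (Pro): third position 4-fold.
Four-fold degenerate third positions: 4.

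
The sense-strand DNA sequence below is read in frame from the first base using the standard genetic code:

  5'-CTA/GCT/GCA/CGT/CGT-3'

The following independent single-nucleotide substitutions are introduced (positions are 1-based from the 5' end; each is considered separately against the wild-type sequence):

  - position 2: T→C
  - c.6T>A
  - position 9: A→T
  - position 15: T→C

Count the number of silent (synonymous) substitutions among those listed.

Codon 1: CTA (Leu) → CCA (Pro) — missense.
Codon 2: GCT (Ala) → GCA (Ala) — synonymous.
Codon 3: GCA (Ala) → GCT (Ala) — synonymous.
Codon 5: CGT (Arg) → CGC (Arg) — synonymous.
Synonymous: 3 of 4.

3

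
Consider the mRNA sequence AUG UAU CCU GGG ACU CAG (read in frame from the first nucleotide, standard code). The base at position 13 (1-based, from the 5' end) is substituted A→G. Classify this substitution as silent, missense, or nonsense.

missense

Position 13 falls in codon 5: ACU → Thr.
After the substitution the codon is GCU → Ala.
Thr ≠ Ala, so this is a missense mutation.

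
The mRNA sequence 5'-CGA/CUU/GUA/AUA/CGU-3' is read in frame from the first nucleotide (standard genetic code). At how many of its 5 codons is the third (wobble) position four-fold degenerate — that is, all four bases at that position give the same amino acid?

Codon 1 CGA (Arg): third position 4-fold.
Codon 2 CUU (Leu): third position 4-fold.
Codon 3 GUA (Val): third position 4-fold.
Codon 4 AUA (Ile): third position 3-fold.
Codon 5 CGU (Arg): third position 4-fold.
Four-fold degenerate third positions: 4.

4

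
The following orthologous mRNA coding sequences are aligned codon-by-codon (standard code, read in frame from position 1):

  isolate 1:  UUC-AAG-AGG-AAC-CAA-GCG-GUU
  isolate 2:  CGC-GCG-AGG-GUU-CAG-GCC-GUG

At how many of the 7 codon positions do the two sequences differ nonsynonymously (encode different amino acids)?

3

Codon 1: UUC Phe / CGC Arg — nonsynonymous.
Codon 2: AAG Lys / GCG Ala — nonsynonymous.
Codon 3: AGG Arg / AGG Arg — identical.
Codon 4: AAC Asn / GUU Val — nonsynonymous.
Codon 5: CAA Gln / CAG Gln — synonymous.
Codon 6: GCG Ala / GCC Ala — synonymous.
Codon 7: GUU Val / GUG Val — synonymous.
Nonsynonymous differences: 3.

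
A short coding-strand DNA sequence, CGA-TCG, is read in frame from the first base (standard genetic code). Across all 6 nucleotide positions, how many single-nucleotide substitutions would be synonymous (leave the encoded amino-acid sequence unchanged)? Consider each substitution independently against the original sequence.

Codon 1 (CGA, Arg): 4 synonymous substitutions.
Codon 2 (TCG, Ser): 3 synonymous substitutions.
Total: 4 + 3 = 7.

7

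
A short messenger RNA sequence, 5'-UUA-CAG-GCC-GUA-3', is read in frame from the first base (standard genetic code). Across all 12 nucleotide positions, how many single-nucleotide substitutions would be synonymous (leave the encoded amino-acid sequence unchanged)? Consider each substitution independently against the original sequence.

Codon 1 (UUA, Leu): 2 synonymous substitutions.
Codon 2 (CAG, Gln): 1 synonymous substitution.
Codon 3 (GCC, Ala): 3 synonymous substitutions.
Codon 4 (GUA, Val): 3 synonymous substitutions.
Total: 2 + 1 + 3 + 3 = 9.

9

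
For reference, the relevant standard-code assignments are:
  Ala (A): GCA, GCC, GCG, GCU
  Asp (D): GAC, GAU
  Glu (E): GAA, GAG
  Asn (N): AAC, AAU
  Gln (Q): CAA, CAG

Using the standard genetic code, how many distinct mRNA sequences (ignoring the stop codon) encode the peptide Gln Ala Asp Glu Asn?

Gln: 2 codons.
Ala: 4 codons.
Asp: 2 codons.
Glu: 2 codons.
Asn: 2 codons.
2 × 4 × 2 × 2 × 2 = 64.

64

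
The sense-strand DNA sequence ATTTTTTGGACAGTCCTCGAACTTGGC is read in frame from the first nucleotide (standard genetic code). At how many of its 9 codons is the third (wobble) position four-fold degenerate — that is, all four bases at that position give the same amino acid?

Codon 1 ATT (Ile): third position 3-fold.
Codon 2 TTT (Phe): third position 2-fold.
Codon 3 TGG (Trp): third position 1-fold.
Codon 4 ACA (Thr): third position 4-fold.
Codon 5 GTC (Val): third position 4-fold.
Codon 6 CTC (Leu): third position 4-fold.
Codon 7 GAA (Glu): third position 2-fold.
Codon 8 CTT (Leu): third position 4-fold.
Codon 9 GGC (Gly): third position 4-fold.
Four-fold degenerate third positions: 5.

5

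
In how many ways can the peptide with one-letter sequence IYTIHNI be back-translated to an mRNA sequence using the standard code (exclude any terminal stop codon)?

Ile: 3 codons.
Tyr: 2 codons.
Thr: 4 codons.
Ile: 3 codons.
His: 2 codons.
Asn: 2 codons.
Ile: 3 codons.
3 × 2 × 4 × 3 × 2 × 2 × 3 = 864.

864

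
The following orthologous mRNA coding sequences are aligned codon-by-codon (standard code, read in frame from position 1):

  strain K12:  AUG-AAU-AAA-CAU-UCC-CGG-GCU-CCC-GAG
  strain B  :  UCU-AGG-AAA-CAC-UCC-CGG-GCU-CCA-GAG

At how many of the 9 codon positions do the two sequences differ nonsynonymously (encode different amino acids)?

2

Codon 1: AUG Met / UCU Ser — nonsynonymous.
Codon 2: AAU Asn / AGG Arg — nonsynonymous.
Codon 3: AAA Lys / AAA Lys — identical.
Codon 4: CAU His / CAC His — synonymous.
Codon 5: UCC Ser / UCC Ser — identical.
Codon 6: CGG Arg / CGG Arg — identical.
Codon 7: GCU Ala / GCU Ala — identical.
Codon 8: CCC Pro / CCA Pro — synonymous.
Codon 9: GAG Glu / GAG Glu — identical.
Nonsynonymous differences: 2.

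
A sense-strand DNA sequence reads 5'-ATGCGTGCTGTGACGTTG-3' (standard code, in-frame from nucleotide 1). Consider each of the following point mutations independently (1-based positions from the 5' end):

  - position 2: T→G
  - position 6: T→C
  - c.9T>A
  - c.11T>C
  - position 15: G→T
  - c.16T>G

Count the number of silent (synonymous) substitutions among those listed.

3

Codon 1: ATG (Met) → AGG (Arg) — missense.
Codon 2: CGT (Arg) → CGC (Arg) — synonymous.
Codon 3: GCT (Ala) → GCA (Ala) — synonymous.
Codon 4: GTG (Val) → GCG (Ala) — missense.
Codon 5: ACG (Thr) → ACT (Thr) — synonymous.
Codon 6: TTG (Leu) → GTG (Val) — missense.
Synonymous: 3 of 6.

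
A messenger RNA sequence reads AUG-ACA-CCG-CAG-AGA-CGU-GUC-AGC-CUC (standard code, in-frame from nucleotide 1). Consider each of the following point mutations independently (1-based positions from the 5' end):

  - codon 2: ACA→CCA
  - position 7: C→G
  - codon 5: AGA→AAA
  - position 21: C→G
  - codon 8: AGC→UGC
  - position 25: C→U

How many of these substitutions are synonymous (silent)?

Codon 2: ACA (Thr) → CCA (Pro) — missense.
Codon 3: CCG (Pro) → GCG (Ala) — missense.
Codon 5: AGA (Arg) → AAA (Lys) — missense.
Codon 7: GUC (Val) → GUG (Val) — synonymous.
Codon 8: AGC (Ser) → UGC (Cys) — missense.
Codon 9: CUC (Leu) → UUC (Phe) — missense.
Synonymous: 1 of 6.

1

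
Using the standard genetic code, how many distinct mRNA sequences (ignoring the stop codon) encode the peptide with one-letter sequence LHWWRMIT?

Leu: 6 codons.
His: 2 codons.
Trp: 1 codon.
Trp: 1 codon.
Arg: 6 codons.
Met: 1 codon.
Ile: 3 codons.
Thr: 4 codons.
6 × 2 × 1 × 1 × 6 × 1 × 3 × 4 = 864.

864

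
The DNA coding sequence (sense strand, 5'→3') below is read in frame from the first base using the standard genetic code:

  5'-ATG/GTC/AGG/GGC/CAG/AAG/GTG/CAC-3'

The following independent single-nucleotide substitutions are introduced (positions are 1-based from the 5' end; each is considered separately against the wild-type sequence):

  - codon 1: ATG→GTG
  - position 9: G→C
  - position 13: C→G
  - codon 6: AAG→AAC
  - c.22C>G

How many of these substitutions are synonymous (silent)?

0

Codon 1: ATG (Met) → GTG (Val) — missense.
Codon 3: AGG (Arg) → AGC (Ser) — missense.
Codon 5: CAG (Gln) → GAG (Glu) — missense.
Codon 6: AAG (Lys) → AAC (Asn) — missense.
Codon 8: CAC (His) → GAC (Asp) — missense.
Synonymous: 0 of 5.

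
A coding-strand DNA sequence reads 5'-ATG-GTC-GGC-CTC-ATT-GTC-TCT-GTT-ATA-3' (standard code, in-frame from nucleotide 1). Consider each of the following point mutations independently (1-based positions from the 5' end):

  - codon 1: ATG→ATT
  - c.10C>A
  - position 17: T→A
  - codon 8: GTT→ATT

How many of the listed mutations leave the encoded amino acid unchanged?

0

Codon 1: ATG (Met) → ATT (Ile) — missense.
Codon 4: CTC (Leu) → ATC (Ile) — missense.
Codon 6: GTC (Val) → GAC (Asp) — missense.
Codon 8: GTT (Val) → ATT (Ile) — missense.
Synonymous: 0 of 4.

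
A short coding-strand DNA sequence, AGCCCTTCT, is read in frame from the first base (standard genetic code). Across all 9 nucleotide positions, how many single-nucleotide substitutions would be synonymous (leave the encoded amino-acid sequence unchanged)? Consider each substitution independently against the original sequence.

7

Codon 1 (AGC, Ser): 1 synonymous substitution.
Codon 2 (CCT, Pro): 3 synonymous substitutions.
Codon 3 (TCT, Ser): 3 synonymous substitutions.
Total: 1 + 3 + 3 = 7.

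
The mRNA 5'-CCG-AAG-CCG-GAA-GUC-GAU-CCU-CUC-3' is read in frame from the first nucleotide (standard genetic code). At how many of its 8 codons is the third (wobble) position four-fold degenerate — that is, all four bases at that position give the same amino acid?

Codon 1 CCG (Pro): third position 4-fold.
Codon 2 AAG (Lys): third position 2-fold.
Codon 3 CCG (Pro): third position 4-fold.
Codon 4 GAA (Glu): third position 2-fold.
Codon 5 GUC (Val): third position 4-fold.
Codon 6 GAU (Asp): third position 2-fold.
Codon 7 CCU (Pro): third position 4-fold.
Codon 8 CUC (Leu): third position 4-fold.
Four-fold degenerate third positions: 5.

5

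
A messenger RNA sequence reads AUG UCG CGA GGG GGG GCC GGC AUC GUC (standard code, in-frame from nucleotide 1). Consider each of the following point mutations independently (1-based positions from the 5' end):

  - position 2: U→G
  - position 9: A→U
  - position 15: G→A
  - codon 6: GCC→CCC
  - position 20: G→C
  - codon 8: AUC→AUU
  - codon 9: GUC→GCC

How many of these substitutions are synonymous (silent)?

3

Codon 1: AUG (Met) → AGG (Arg) — missense.
Codon 3: CGA (Arg) → CGU (Arg) — synonymous.
Codon 5: GGG (Gly) → GGA (Gly) — synonymous.
Codon 6: GCC (Ala) → CCC (Pro) — missense.
Codon 7: GGC (Gly) → GCC (Ala) — missense.
Codon 8: AUC (Ile) → AUU (Ile) — synonymous.
Codon 9: GUC (Val) → GCC (Ala) — missense.
Synonymous: 3 of 7.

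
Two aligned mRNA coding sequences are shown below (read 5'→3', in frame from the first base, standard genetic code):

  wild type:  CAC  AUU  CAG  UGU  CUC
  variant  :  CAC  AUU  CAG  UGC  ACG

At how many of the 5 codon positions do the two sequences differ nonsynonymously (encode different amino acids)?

1

Codon 1: CAC His / CAC His — identical.
Codon 2: AUU Ile / AUU Ile — identical.
Codon 3: CAG Gln / CAG Gln — identical.
Codon 4: UGU Cys / UGC Cys — synonymous.
Codon 5: CUC Leu / ACG Thr — nonsynonymous.
Nonsynonymous differences: 1.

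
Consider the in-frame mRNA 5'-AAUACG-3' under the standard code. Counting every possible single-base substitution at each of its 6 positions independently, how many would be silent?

4

Codon 1 (AAU, Asn): 1 synonymous substitution.
Codon 2 (ACG, Thr): 3 synonymous substitutions.
Total: 1 + 3 = 4.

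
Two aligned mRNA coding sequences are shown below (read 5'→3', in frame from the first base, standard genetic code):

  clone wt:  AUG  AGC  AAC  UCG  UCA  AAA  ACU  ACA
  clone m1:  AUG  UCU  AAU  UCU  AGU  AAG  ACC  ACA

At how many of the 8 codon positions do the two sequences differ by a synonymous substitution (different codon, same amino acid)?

6

Codon 1: AUG Met / AUG Met — identical.
Codon 2: AGC Ser / UCU Ser — synonymous.
Codon 3: AAC Asn / AAU Asn — synonymous.
Codon 4: UCG Ser / UCU Ser — synonymous.
Codon 5: UCA Ser / AGU Ser — synonymous.
Codon 6: AAA Lys / AAG Lys — synonymous.
Codon 7: ACU Thr / ACC Thr — synonymous.
Codon 8: ACA Thr / ACA Thr — identical.
Synonymous differences: 6.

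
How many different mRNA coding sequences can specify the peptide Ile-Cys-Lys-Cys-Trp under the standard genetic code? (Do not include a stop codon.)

24

Ile: 3 codons.
Cys: 2 codons.
Lys: 2 codons.
Cys: 2 codons.
Trp: 1 codon.
3 × 2 × 2 × 2 × 1 = 24.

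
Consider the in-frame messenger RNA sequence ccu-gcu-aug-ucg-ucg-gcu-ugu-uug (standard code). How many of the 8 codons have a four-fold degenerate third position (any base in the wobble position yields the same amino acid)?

Codon 1 CCU (Pro): third position 4-fold.
Codon 2 GCU (Ala): third position 4-fold.
Codon 3 AUG (Met): third position 1-fold.
Codon 4 UCG (Ser): third position 4-fold.
Codon 5 UCG (Ser): third position 4-fold.
Codon 6 GCU (Ala): third position 4-fold.
Codon 7 UGU (Cys): third position 2-fold.
Codon 8 UUG (Leu): third position 2-fold.
Four-fold degenerate third positions: 5.

5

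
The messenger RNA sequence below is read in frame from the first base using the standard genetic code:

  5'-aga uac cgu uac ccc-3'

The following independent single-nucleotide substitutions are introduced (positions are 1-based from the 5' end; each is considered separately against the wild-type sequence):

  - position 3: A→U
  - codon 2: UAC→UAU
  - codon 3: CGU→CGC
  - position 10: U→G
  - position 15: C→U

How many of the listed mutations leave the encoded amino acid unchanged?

3

Codon 1: AGA (Arg) → AGU (Ser) — missense.
Codon 2: UAC (Tyr) → UAU (Tyr) — synonymous.
Codon 3: CGU (Arg) → CGC (Arg) — synonymous.
Codon 4: UAC (Tyr) → GAC (Asp) — missense.
Codon 5: CCC (Pro) → CCU (Pro) — synonymous.
Synonymous: 3 of 5.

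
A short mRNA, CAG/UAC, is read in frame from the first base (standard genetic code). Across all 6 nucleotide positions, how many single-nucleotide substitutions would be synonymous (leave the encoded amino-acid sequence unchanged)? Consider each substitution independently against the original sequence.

2

Codon 1 (CAG, Gln): 1 synonymous substitution.
Codon 2 (UAC, Tyr): 1 synonymous substitution.
Total: 1 + 1 = 2.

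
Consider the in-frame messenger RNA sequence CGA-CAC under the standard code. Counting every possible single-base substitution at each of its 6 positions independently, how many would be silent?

Codon 1 (CGA, Arg): 4 synonymous substitutions.
Codon 2 (CAC, His): 1 synonymous substitution.
Total: 4 + 1 = 5.

5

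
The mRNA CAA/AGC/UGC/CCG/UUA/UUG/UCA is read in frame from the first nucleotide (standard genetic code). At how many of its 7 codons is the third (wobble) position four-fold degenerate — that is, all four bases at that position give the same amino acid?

Codon 1 CAA (Gln): third position 2-fold.
Codon 2 AGC (Ser): third position 2-fold.
Codon 3 UGC (Cys): third position 2-fold.
Codon 4 CCG (Pro): third position 4-fold.
Codon 5 UUA (Leu): third position 2-fold.
Codon 6 UUG (Leu): third position 2-fold.
Codon 7 UCA (Ser): third position 4-fold.
Four-fold degenerate third positions: 2.

2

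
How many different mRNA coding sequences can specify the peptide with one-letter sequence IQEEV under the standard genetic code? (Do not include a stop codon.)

96

Ile: 3 codons.
Gln: 2 codons.
Glu: 2 codons.
Glu: 2 codons.
Val: 4 codons.
3 × 2 × 2 × 2 × 4 = 96.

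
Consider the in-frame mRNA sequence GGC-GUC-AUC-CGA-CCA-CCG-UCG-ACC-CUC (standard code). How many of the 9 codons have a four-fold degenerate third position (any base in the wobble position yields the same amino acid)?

8

Codon 1 GGC (Gly): third position 4-fold.
Codon 2 GUC (Val): third position 4-fold.
Codon 3 AUC (Ile): third position 3-fold.
Codon 4 CGA (Arg): third position 4-fold.
Codon 5 CCA (Pro): third position 4-fold.
Codon 6 CCG (Pro): third position 4-fold.
Codon 7 UCG (Ser): third position 4-fold.
Codon 8 ACC (Thr): third position 4-fold.
Codon 9 CUC (Leu): third position 4-fold.
Four-fold degenerate third positions: 8.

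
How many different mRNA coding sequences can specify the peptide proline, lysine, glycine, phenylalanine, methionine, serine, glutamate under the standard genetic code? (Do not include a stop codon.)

Pro: 4 codons.
Lys: 2 codons.
Gly: 4 codons.
Phe: 2 codons.
Met: 1 codon.
Ser: 6 codons.
Glu: 2 codons.
4 × 2 × 4 × 2 × 1 × 6 × 2 = 768.

768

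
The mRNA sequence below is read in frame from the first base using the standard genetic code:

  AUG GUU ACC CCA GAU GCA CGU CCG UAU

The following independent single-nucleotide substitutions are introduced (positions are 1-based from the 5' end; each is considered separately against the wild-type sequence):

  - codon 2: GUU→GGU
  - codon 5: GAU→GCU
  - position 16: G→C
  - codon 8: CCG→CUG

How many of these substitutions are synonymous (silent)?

Codon 2: GUU (Val) → GGU (Gly) — missense.
Codon 5: GAU (Asp) → GCU (Ala) — missense.
Codon 6: GCA (Ala) → CCA (Pro) — missense.
Codon 8: CCG (Pro) → CUG (Leu) — missense.
Synonymous: 0 of 4.

0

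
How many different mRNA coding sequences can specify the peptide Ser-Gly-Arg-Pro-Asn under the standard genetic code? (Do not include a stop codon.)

1152

Ser: 6 codons.
Gly: 4 codons.
Arg: 6 codons.
Pro: 4 codons.
Asn: 2 codons.
6 × 4 × 6 × 4 × 2 = 1152.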